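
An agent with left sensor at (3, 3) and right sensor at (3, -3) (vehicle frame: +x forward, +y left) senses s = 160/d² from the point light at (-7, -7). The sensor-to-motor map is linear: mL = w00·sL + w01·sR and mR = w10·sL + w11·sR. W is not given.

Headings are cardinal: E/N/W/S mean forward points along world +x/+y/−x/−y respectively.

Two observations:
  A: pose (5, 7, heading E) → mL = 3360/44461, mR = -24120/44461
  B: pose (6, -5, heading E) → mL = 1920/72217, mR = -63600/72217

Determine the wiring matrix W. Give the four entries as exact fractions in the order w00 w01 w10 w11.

obs A: pose=(5,7,E) → sL=80/257, sR=80/173, mL=3360/44461, mR=-24120/44461
obs B: pose=(6,-5,E) → sL=160/281, sR=160/257, mL=1920/72217, mR=-63600/72217
sensor matrix S = [[80/257, 80/173], [160/281, 160/257]]; det S = -223180800/3210840037
solve [mL_A; mL_B] = S·[w00; w01] and [mR_A; mR_B] = S·[w10; w11]:
  w00 = -1/2, w01 = 1/2, w10 = -1, w11 = -1/2

-1/2 1/2 -1 -1/2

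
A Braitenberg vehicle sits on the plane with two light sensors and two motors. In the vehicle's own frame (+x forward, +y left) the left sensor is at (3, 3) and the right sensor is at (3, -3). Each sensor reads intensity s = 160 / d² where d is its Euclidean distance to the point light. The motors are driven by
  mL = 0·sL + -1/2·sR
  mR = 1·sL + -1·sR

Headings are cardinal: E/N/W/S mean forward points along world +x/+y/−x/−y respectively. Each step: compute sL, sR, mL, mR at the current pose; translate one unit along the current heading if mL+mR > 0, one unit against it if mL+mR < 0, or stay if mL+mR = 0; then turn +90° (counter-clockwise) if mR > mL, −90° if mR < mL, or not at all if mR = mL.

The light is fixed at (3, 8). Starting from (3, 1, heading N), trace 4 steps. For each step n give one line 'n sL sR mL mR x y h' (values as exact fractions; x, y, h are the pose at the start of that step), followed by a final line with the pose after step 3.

n=0: pose=(3,1,N); sL=32/5, sR=32/5; mL=-16/5, mR=0; mL+mR=-16/5 → advance -1; mR−mL=16/5 → turn +1·90°
n=1: pose=(3,0,W); sL=16/13, sR=80/17; mL=-40/17, mR=-768/221; mL+mR=-1288/221 → advance -1; mR−mL=-248/221 → turn -1·90°
n=2: pose=(4,0,N); sL=160/29, sR=160/41; mL=-80/41, mR=1920/1189; mL+mR=-400/1189 → advance -1; mR−mL=4240/1189 → turn +1·90°
n=3: pose=(4,-1,W); sL=40/37, sR=4; mL=-2, mR=-108/37; mL+mR=-182/37 → advance -1; mR−mL=-34/37 → turn -1·90°

0 32/5 32/5 -16/5 0 3 1 N
1 16/13 80/17 -40/17 -768/221 3 0 W
2 160/29 160/41 -80/41 1920/1189 4 0 N
3 40/37 4 -2 -108/37 4 -1 W
final 5 -1 N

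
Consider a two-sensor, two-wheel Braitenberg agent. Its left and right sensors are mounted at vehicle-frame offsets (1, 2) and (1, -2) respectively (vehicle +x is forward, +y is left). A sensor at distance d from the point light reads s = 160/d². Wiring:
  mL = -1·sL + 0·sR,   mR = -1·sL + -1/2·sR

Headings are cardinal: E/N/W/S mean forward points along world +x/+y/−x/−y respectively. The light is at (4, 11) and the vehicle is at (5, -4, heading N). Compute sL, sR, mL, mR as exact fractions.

160/197 32/41 -160/197 -9712/8077

left sensor world pos  = (3, -3); dL² = 197
right sensor world pos = (7, -3); dR² = 205
sL = 160/197 = 160/197
sR = 160/205 = 32/41
mL = -1·sL + 0·sR = -160/197
mR = -1·sL + -1/2·sR = -9712/8077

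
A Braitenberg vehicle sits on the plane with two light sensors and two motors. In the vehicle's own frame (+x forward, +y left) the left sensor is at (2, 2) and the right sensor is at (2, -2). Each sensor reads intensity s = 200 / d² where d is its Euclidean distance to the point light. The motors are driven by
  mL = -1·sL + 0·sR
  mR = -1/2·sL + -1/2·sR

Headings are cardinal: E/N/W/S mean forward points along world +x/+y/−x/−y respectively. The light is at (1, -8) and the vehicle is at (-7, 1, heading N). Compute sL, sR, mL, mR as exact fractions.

200/221 200/157 -200/221 -37800/34697

left sensor world pos  = (-9, 3); dL² = 221
right sensor world pos = (-5, 3); dR² = 157
sL = 200/221 = 200/221
sR = 200/157 = 200/157
mL = -1·sL + 0·sR = -200/221
mR = -1/2·sL + -1/2·sR = -37800/34697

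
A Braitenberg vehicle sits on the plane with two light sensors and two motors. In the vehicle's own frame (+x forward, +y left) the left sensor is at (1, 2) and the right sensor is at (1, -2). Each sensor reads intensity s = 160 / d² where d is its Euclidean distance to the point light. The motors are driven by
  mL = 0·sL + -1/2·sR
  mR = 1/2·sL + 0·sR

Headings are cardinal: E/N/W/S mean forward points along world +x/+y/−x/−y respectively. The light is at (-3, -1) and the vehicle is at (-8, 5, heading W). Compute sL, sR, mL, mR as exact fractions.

40/13 8/5 -4/5 20/13

left sensor world pos  = (-9, 3); dL² = 52
right sensor world pos = (-9, 7); dR² = 100
sL = 160/52 = 40/13
sR = 160/100 = 8/5
mL = 0·sL + -1/2·sR = -4/5
mR = 1/2·sL + 0·sR = 20/13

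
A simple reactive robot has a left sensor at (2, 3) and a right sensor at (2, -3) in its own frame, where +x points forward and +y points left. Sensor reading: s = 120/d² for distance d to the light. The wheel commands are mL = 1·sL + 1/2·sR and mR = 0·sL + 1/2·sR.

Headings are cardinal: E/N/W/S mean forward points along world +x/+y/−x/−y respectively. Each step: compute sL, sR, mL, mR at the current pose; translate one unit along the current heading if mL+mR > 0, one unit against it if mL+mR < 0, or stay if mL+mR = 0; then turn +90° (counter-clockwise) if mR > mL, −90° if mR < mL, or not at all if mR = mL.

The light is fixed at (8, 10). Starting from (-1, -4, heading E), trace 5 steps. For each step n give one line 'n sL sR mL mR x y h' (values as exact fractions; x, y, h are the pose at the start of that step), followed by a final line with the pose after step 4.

n=0: pose=(-1,-4,E); sL=12/17, sR=60/169; mL=2538/2873, mR=30/169; mL+mR=3048/2873 → advance +1; mR−mL=-12/17 → turn -1·90°
n=1: pose=(0,-4,S); sL=120/281, sR=120/377; mL=62100/105937, mR=60/377; mL+mR=78960/105937 → advance +1; mR−mL=-120/281 → turn -1·90°
n=2: pose=(0,-5,W); sL=15/53, sR=30/61; mL=1710/3233, mR=15/61; mL+mR=2505/3233 → advance +1; mR−mL=-15/53 → turn -1·90°
n=3: pose=(-1,-5,N); sL=120/313, sR=24/41; mL=8676/12833, mR=12/41; mL+mR=12432/12833 → advance +1; mR−mL=-120/313 → turn -1·90°
n=4: pose=(-1,-4,E); sL=12/17, sR=60/169; mL=2538/2873, mR=30/169; mL+mR=3048/2873 → advance +1; mR−mL=-12/17 → turn -1·90°

0 12/17 60/169 2538/2873 30/169 -1 -4 E
1 120/281 120/377 62100/105937 60/377 0 -4 S
2 15/53 30/61 1710/3233 15/61 0 -5 W
3 120/313 24/41 8676/12833 12/41 -1 -5 N
4 12/17 60/169 2538/2873 30/169 -1 -4 E
final 0 -4 S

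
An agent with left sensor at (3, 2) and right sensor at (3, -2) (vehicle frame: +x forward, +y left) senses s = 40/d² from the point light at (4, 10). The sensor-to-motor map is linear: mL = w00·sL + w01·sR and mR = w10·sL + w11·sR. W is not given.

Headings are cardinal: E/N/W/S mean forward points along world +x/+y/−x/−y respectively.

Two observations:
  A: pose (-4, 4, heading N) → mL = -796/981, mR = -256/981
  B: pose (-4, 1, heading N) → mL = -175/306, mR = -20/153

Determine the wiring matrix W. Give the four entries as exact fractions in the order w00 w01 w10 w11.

-1 -1/2 1/2 -1/2

obs A: pose=(-4,4,N) → sL=40/109, sR=8/9, mL=-796/981, mR=-256/981
obs B: pose=(-4,1,N) → sL=5/17, sR=5/9, mL=-175/306, mR=-20/153
sensor matrix S = [[40/109, 8/9], [5/17, 5/9]]; det S = -320/5559
solve [mL_A; mL_B] = S·[w00; w01] and [mR_A; mR_B] = S·[w10; w11]:
  w00 = -1, w01 = -1/2, w10 = 1/2, w11 = -1/2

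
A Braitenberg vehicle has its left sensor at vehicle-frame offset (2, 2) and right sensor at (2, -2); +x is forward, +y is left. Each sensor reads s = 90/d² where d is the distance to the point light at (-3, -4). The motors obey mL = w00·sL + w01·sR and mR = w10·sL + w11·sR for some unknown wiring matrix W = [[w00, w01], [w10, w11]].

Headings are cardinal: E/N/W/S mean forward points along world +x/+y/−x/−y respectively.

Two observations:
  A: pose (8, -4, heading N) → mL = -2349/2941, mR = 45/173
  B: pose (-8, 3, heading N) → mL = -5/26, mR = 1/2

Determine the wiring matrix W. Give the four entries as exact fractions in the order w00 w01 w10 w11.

-1 1/2 0 1/2

obs A: pose=(8,-4,N) → sL=18/17, sR=90/173, mL=-2349/2941, mR=45/173
obs B: pose=(-8,3,N) → sL=9/13, sR=1, mL=-5/26, mR=1/2
sensor matrix S = [[18/17, 90/173], [9/13, 1]]; det S = 26712/38233
solve [mL_A; mL_B] = S·[w00; w01] and [mR_A; mR_B] = S·[w10; w11]:
  w00 = -1, w01 = 1/2, w10 = 0, w11 = 1/2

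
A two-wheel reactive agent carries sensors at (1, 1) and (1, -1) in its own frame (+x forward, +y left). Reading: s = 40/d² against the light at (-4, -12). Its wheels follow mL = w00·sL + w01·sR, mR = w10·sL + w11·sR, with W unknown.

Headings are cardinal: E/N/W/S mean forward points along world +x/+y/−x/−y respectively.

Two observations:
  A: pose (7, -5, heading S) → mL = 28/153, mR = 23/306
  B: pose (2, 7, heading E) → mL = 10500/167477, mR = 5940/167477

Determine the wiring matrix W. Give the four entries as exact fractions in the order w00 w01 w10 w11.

obs A: pose=(7,-5,S) → sL=2/9, sR=5/17, mL=28/153, mR=23/306
obs B: pose=(2,7,E) → sL=40/449, sR=40/373, mL=10500/167477, mR=5940/167477
sensor matrix S = [[2/9, 5/17], [40/449, 40/373]]; det S = -60760/25623981
solve [mL_A; mL_B] = S·[w00; w01] and [mR_A; mR_B] = S·[w10; w11]:
  w00 = -1/2, w01 = 1, w10 = 1, w11 = -1/2

-1/2 1 1 -1/2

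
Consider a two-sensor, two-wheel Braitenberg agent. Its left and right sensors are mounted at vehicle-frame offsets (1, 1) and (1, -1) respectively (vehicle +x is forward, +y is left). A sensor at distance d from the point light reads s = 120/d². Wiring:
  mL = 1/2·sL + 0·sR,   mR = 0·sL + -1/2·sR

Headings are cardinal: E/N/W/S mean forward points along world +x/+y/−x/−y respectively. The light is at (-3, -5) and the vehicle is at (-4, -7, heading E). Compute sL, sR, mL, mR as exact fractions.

120 40/3 60 -20/3

left sensor world pos  = (-3, -6); dL² = 1
right sensor world pos = (-3, -8); dR² = 9
sL = 120/1 = 120
sR = 120/9 = 40/3
mL = 1/2·sL + 0·sR = 60
mR = 0·sL + -1/2·sR = -20/3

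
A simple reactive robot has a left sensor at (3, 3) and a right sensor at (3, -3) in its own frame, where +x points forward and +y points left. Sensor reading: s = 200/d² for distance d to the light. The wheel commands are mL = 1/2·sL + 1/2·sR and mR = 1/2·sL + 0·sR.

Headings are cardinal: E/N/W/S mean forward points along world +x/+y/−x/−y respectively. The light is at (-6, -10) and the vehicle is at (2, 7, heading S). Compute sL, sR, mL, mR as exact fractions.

200/317 200/221 53800/70057 100/317

left sensor world pos  = (5, 4); dL² = 317
right sensor world pos = (-1, 4); dR² = 221
sL = 200/317 = 200/317
sR = 200/221 = 200/221
mL = 1/2·sL + 1/2·sR = 53800/70057
mR = 1/2·sL + 0·sR = 100/317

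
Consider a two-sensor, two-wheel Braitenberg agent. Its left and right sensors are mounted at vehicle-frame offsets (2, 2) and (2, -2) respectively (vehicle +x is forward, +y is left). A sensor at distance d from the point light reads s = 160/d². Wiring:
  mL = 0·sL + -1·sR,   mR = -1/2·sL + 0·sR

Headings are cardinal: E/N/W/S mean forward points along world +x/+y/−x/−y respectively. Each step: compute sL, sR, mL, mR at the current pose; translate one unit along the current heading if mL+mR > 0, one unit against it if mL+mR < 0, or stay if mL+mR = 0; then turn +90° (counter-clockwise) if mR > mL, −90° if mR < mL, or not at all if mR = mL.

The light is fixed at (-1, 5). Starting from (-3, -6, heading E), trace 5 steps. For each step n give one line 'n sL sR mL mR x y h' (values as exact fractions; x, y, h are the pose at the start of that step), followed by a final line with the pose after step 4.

0 160/81 160/169 -160/169 -80/81 -3 -6 E
1 16/17 80/97 -80/97 -8/17 -4 -6 S
2 32/13 32/29 -32/29 -16/13 -4 -5 E
3 40/37 8/9 -8/9 -20/37 -5 -5 S
4 160/53 32/25 -32/25 -80/53 -5 -4 E
final -6 -4 S

n=0: pose=(-3,-6,E); sL=160/81, sR=160/169; mL=-160/169, mR=-80/81; mL+mR=-26480/13689 → advance -1; mR−mL=-560/13689 → turn -1·90°
n=1: pose=(-4,-6,S); sL=16/17, sR=80/97; mL=-80/97, mR=-8/17; mL+mR=-2136/1649 → advance -1; mR−mL=584/1649 → turn +1·90°
n=2: pose=(-4,-5,E); sL=32/13, sR=32/29; mL=-32/29, mR=-16/13; mL+mR=-880/377 → advance -1; mR−mL=-48/377 → turn -1·90°
n=3: pose=(-5,-5,S); sL=40/37, sR=8/9; mL=-8/9, mR=-20/37; mL+mR=-476/333 → advance -1; mR−mL=116/333 → turn +1·90°
n=4: pose=(-5,-4,E); sL=160/53, sR=32/25; mL=-32/25, mR=-80/53; mL+mR=-3696/1325 → advance -1; mR−mL=-304/1325 → turn -1·90°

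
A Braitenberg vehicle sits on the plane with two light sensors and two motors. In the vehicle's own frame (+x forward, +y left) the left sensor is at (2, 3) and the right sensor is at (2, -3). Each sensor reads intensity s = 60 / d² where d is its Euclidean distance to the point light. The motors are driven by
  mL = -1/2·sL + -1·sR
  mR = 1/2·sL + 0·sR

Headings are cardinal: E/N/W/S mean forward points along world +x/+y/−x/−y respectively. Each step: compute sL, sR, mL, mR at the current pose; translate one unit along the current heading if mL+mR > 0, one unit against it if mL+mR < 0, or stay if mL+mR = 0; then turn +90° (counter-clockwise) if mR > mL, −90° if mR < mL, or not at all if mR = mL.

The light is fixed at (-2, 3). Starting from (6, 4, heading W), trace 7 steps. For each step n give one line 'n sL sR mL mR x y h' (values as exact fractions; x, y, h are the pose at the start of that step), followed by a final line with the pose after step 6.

0 3/2 15/13 -99/52 3/4 6 4 W
1 12/29 60/37 -1962/1073 6/29 7 4 S
2 30/73 30/61 -3105/4453 15/73 7 5 E
3 60/41 60/137 -6570/5617 30/41 6 5 N
4 3/2 15/13 -99/52 3/4 6 4 W
5 12/29 60/37 -1962/1073 6/29 7 4 S
6 30/73 30/61 -3105/4453 15/73 7 5 E
final 6 5 N

n=0: pose=(6,4,W); sL=3/2, sR=15/13; mL=-99/52, mR=3/4; mL+mR=-15/13 → advance -1; mR−mL=69/26 → turn +1·90°
n=1: pose=(7,4,S); sL=12/29, sR=60/37; mL=-1962/1073, mR=6/29; mL+mR=-60/37 → advance -1; mR−mL=2184/1073 → turn +1·90°
n=2: pose=(7,5,E); sL=30/73, sR=30/61; mL=-3105/4453, mR=15/73; mL+mR=-30/61 → advance -1; mR−mL=4020/4453 → turn +1·90°
n=3: pose=(6,5,N); sL=60/41, sR=60/137; mL=-6570/5617, mR=30/41; mL+mR=-60/137 → advance -1; mR−mL=10680/5617 → turn +1·90°
n=4: pose=(6,4,W); sL=3/2, sR=15/13; mL=-99/52, mR=3/4; mL+mR=-15/13 → advance -1; mR−mL=69/26 → turn +1·90°
n=5: pose=(7,4,S); sL=12/29, sR=60/37; mL=-1962/1073, mR=6/29; mL+mR=-60/37 → advance -1; mR−mL=2184/1073 → turn +1·90°
n=6: pose=(7,5,E); sL=30/73, sR=30/61; mL=-3105/4453, mR=15/73; mL+mR=-30/61 → advance -1; mR−mL=4020/4453 → turn +1·90°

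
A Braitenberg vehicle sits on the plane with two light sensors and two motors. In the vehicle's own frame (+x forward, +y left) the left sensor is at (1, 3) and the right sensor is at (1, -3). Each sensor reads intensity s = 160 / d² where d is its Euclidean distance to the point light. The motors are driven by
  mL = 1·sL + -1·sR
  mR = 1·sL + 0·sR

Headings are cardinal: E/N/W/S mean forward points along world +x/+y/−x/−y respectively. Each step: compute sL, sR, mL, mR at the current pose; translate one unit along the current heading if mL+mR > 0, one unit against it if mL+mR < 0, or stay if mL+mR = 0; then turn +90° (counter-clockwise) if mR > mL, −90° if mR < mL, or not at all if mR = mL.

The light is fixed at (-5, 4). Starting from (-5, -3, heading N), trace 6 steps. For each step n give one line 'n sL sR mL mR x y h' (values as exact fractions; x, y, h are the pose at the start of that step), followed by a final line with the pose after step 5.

n=0: pose=(-5,-3,N); sL=32/9, sR=32/9; mL=0, mR=32/9; mL+mR=32/9 → advance +1; mR−mL=32/9 → turn +1·90°
n=1: pose=(-5,-2,W); sL=80/41, sR=16; mL=-576/41, mR=80/41; mL+mR=-496/41 → advance -1; mR−mL=16 → turn +1·90°
n=2: pose=(-4,-2,S); sL=32/13, sR=160/53; mL=-384/689, mR=32/13; mL+mR=1312/689 → advance +1; mR−mL=160/53 → turn +1·90°
n=3: pose=(-4,-3,E); sL=8, sR=20/13; mL=84/13, mR=8; mL+mR=188/13 → advance +1; mR−mL=20/13 → turn +1·90°
n=4: pose=(-3,-3,N); sL=160/37, sR=160/61; mL=3840/2257, mR=160/37; mL+mR=13600/2257 → advance +1; mR−mL=160/61 → turn +1·90°
n=5: pose=(-3,-2,W); sL=80/41, sR=16; mL=-576/41, mR=80/41; mL+mR=-496/41 → advance -1; mR−mL=16 → turn +1·90°

0 32/9 32/9 0 32/9 -5 -3 N
1 80/41 16 -576/41 80/41 -5 -2 W
2 32/13 160/53 -384/689 32/13 -4 -2 S
3 8 20/13 84/13 8 -4 -3 E
4 160/37 160/61 3840/2257 160/37 -3 -3 N
5 80/41 16 -576/41 80/41 -3 -2 W
final -2 -2 S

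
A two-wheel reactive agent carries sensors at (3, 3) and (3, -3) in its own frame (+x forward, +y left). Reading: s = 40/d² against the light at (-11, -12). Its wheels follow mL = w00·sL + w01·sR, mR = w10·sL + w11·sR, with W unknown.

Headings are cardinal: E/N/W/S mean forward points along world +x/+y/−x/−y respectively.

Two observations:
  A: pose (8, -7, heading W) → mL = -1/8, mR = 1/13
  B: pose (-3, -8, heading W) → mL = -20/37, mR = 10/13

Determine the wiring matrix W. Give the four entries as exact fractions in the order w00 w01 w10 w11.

obs A: pose=(8,-7,W) → sL=2/13, sR=1/8, mL=-1/8, mR=1/13
obs B: pose=(-3,-8,W) → sL=20/13, sR=20/37, mL=-20/37, mR=10/13
sensor matrix S = [[2/13, 1/8], [20/13, 20/37]]; det S = -105/962
solve [mL_A; mL_B] = S·[w00; w01] and [mR_A; mR_B] = S·[w10; w11]:
  w00 = 0, w01 = -1, w10 = 1/2, w11 = 0

0 -1 1/2 0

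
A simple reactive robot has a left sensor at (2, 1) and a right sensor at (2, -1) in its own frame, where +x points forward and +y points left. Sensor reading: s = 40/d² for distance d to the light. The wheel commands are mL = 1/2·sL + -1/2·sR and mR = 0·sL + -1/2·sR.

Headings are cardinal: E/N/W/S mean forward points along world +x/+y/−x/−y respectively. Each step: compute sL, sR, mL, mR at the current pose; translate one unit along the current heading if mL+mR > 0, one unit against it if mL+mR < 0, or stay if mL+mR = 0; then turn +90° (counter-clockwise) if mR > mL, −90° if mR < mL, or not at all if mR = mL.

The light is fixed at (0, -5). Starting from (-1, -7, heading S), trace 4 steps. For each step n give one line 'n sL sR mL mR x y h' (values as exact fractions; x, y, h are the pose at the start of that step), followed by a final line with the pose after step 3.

0 5/2 2 1/4 -1 -1 -7 S
1 40/13 40/9 -80/117 -20/9 -1 -6 W
2 20 20 0 -10 0 -6 N
3 8 40/13 32/13 -20/13 0 -7 E
final 1 -7 S

n=0: pose=(-1,-7,S); sL=5/2, sR=2; mL=1/4, mR=-1; mL+mR=-3/4 → advance -1; mR−mL=-5/4 → turn -1·90°
n=1: pose=(-1,-6,W); sL=40/13, sR=40/9; mL=-80/117, mR=-20/9; mL+mR=-340/117 → advance -1; mR−mL=-20/13 → turn -1·90°
n=2: pose=(0,-6,N); sL=20, sR=20; mL=0, mR=-10; mL+mR=-10 → advance -1; mR−mL=-10 → turn -1·90°
n=3: pose=(0,-7,E); sL=8, sR=40/13; mL=32/13, mR=-20/13; mL+mR=12/13 → advance +1; mR−mL=-4 → turn -1·90°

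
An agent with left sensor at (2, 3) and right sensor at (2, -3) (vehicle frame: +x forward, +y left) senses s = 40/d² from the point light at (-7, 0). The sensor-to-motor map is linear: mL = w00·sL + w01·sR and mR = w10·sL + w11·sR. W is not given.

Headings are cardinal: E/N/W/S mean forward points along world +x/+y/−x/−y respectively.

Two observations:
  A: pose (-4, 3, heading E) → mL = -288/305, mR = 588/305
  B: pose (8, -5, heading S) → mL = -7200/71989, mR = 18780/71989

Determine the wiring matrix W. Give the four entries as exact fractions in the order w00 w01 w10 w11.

obs A: pose=(-4,3,E) → sL=40/61, sR=8/5, mL=-288/305, mR=588/305
obs B: pose=(8,-5,S) → sL=40/373, sR=40/193, mL=-7200/71989, mR=18780/71989
sensor matrix S = [[40/61, 8/5], [40/373, 40/193]]; det S = -156672/4391329
solve [mL_A; mL_B] = S·[w00; w01] and [mR_A; mR_B] = S·[w10; w11]:
  w00 = 1, w01 = -1, w10 = 1/2, w11 = 1

1 -1 1/2 1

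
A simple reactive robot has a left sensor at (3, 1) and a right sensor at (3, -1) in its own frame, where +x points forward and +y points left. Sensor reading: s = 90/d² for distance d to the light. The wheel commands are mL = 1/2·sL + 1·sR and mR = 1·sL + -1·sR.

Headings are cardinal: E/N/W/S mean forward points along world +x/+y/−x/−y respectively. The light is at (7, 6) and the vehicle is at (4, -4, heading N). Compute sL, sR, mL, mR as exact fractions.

18/13 90/53 1647/689 -216/689

left sensor world pos  = (3, -1); dL² = 65
right sensor world pos = (5, -1); dR² = 53
sL = 90/65 = 18/13
sR = 90/53 = 90/53
mL = 1/2·sL + 1·sR = 1647/689
mR = 1·sL + -1·sR = -216/689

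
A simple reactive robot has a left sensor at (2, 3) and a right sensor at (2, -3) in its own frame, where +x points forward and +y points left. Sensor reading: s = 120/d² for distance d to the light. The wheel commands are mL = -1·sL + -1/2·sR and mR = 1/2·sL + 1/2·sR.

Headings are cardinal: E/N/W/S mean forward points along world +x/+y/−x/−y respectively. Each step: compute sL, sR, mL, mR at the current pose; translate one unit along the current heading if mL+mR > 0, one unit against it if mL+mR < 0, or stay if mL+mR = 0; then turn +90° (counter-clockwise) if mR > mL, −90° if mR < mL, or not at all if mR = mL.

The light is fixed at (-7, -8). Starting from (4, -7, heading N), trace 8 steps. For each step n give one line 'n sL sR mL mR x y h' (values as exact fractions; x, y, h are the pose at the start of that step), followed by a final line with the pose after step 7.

n=0: pose=(4,-7,N); sL=120/73, sR=24/41; mL=-5796/2993, mR=3336/2993; mL+mR=-60/73 → advance -1; mR−mL=9132/2993 → turn +1·90°
n=1: pose=(4,-8,W); sL=4/3, sR=4/3; mL=-2, mR=4/3; mL+mR=-2/3 → advance -1; mR−mL=10/3 → turn +1·90°
n=2: pose=(5,-8,S); sL=120/229, sR=24/17; mL=-4788/3893, mR=3768/3893; mL+mR=-60/229 → advance -1; mR−mL=8556/3893 → turn +1·90°
n=3: pose=(5,-7,E); sL=30/53, sR=3/5; mL=-459/530, mR=309/530; mL+mR=-15/53 → advance -1; mR−mL=384/265 → turn +1·90°
n=4: pose=(4,-7,N); sL=120/73, sR=24/41; mL=-5796/2993, mR=3336/2993; mL+mR=-60/73 → advance -1; mR−mL=9132/2993 → turn +1·90°
n=5: pose=(4,-8,W); sL=4/3, sR=4/3; mL=-2, mR=4/3; mL+mR=-2/3 → advance -1; mR−mL=10/3 → turn +1·90°
n=6: pose=(5,-8,S); sL=120/229, sR=24/17; mL=-4788/3893, mR=3768/3893; mL+mR=-60/229 → advance -1; mR−mL=8556/3893 → turn +1·90°
n=7: pose=(5,-7,E); sL=30/53, sR=3/5; mL=-459/530, mR=309/530; mL+mR=-15/53 → advance -1; mR−mL=384/265 → turn +1·90°

0 120/73 24/41 -5796/2993 3336/2993 4 -7 N
1 4/3 4/3 -2 4/3 4 -8 W
2 120/229 24/17 -4788/3893 3768/3893 5 -8 S
3 30/53 3/5 -459/530 309/530 5 -7 E
4 120/73 24/41 -5796/2993 3336/2993 4 -7 N
5 4/3 4/3 -2 4/3 4 -8 W
6 120/229 24/17 -4788/3893 3768/3893 5 -8 S
7 30/53 3/5 -459/530 309/530 5 -7 E
final 4 -7 N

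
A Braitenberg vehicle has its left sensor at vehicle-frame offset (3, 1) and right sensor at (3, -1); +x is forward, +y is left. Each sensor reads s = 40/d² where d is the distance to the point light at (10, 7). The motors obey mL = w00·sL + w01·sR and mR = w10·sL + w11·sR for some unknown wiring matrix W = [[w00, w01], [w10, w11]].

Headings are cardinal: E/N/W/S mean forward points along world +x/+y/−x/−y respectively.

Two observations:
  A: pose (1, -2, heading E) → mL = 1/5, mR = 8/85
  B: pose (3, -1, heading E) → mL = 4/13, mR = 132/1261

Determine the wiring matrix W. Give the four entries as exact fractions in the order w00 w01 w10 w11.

1/2 0 -1/2 1

obs A: pose=(1,-2,E) → sL=2/5, sR=5/17, mL=1/5, mR=8/85
obs B: pose=(3,-1,E) → sL=8/13, sR=40/97, mL=4/13, mR=132/1261
sensor matrix S = [[2/5, 5/17], [8/13, 40/97]]; det S = -344/21437
solve [mL_A; mL_B] = S·[w00; w01] and [mR_A; mR_B] = S·[w10; w11]:
  w00 = 1/2, w01 = 0, w10 = -1/2, w11 = 1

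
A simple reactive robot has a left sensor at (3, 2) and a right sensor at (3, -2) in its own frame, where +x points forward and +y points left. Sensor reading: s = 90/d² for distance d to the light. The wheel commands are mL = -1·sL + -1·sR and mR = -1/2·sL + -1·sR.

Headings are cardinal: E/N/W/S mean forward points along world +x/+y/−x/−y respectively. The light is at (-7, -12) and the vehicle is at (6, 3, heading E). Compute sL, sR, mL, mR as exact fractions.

left sensor world pos  = (9, 5); dL² = 545
right sensor world pos = (9, 1); dR² = 425
sL = 90/545 = 18/109
sR = 90/425 = 18/85
mL = -1·sL + -1·sR = -3492/9265
mR = -1/2·sL + -1·sR = -2727/9265

18/109 18/85 -3492/9265 -2727/9265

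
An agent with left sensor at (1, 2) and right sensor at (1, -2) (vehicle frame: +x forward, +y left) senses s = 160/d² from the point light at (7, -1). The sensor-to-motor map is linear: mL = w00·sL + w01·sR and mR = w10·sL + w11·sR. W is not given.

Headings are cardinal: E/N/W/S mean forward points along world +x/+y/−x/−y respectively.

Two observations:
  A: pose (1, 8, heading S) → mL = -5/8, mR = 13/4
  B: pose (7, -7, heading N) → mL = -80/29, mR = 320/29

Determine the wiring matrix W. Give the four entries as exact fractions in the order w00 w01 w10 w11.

0 -1/2 1 1

obs A: pose=(1,8,S) → sL=2, sR=5/4, mL=-5/8, mR=13/4
obs B: pose=(7,-7,N) → sL=160/29, sR=160/29, mL=-80/29, mR=320/29
sensor matrix S = [[2, 5/4], [160/29, 160/29]]; det S = 120/29
solve [mL_A; mL_B] = S·[w00; w01] and [mR_A; mR_B] = S·[w10; w11]:
  w00 = 0, w01 = -1/2, w10 = 1, w11 = 1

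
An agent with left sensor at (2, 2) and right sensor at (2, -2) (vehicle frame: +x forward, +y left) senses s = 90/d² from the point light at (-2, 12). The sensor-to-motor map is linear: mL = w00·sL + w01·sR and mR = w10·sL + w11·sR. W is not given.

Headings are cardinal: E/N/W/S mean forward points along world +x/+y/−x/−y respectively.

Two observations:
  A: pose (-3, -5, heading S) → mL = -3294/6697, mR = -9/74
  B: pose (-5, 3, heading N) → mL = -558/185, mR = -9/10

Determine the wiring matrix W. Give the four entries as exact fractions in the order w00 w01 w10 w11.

obs A: pose=(-3,-5,S) → sL=45/181, sR=9/37, mL=-3294/6697, mR=-9/74
obs B: pose=(-5,3,N) → sL=45/37, sR=9/5, mL=-558/185, mR=-9/10
sensor matrix S = [[45/181, 9/37], [45/37, 9/5]]; det S = 37584/247789
solve [mL_A; mL_B] = S·[w00; w01] and [mR_A; mR_B] = S·[w10; w11]:
  w00 = -1, w01 = -1, w10 = 0, w11 = -1/2

-1 -1 0 -1/2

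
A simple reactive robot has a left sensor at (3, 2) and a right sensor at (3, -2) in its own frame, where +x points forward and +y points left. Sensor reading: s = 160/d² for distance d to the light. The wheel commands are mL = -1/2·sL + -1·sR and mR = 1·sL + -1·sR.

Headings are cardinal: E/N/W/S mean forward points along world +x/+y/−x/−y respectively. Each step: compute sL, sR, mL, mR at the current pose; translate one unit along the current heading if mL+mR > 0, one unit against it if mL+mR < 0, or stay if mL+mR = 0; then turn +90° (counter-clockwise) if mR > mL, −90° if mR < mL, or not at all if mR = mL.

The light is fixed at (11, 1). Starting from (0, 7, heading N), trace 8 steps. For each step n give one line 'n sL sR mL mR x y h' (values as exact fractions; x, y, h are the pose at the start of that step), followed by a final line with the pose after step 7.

0 16/25 80/81 -2648/2025 -704/2025 0 7 N
1 32/41 32/49 -2096/2009 256/2009 0 6 W
2 40/17 40/37 -1420/629 800/629 1 6 S
3 160/113 32/13 -4656/1469 -1536/1469 1 7 E
4 16/25 80/81 -2648/2025 -704/2025 0 7 N
5 32/41 32/49 -2096/2009 256/2009 0 6 W
6 40/17 40/37 -1420/629 800/629 1 6 S
7 160/113 32/13 -4656/1469 -1536/1469 1 7 E
final 0 7 N

n=0: pose=(0,7,N); sL=16/25, sR=80/81; mL=-2648/2025, mR=-704/2025; mL+mR=-3352/2025 → advance -1; mR−mL=24/25 → turn +1·90°
n=1: pose=(0,6,W); sL=32/41, sR=32/49; mL=-2096/2009, mR=256/2009; mL+mR=-1840/2009 → advance -1; mR−mL=48/41 → turn +1·90°
n=2: pose=(1,6,S); sL=40/17, sR=40/37; mL=-1420/629, mR=800/629; mL+mR=-620/629 → advance -1; mR−mL=60/17 → turn +1·90°
n=3: pose=(1,7,E); sL=160/113, sR=32/13; mL=-4656/1469, mR=-1536/1469; mL+mR=-6192/1469 → advance -1; mR−mL=240/113 → turn +1·90°
n=4: pose=(0,7,N); sL=16/25, sR=80/81; mL=-2648/2025, mR=-704/2025; mL+mR=-3352/2025 → advance -1; mR−mL=24/25 → turn +1·90°
n=5: pose=(0,6,W); sL=32/41, sR=32/49; mL=-2096/2009, mR=256/2009; mL+mR=-1840/2009 → advance -1; mR−mL=48/41 → turn +1·90°
n=6: pose=(1,6,S); sL=40/17, sR=40/37; mL=-1420/629, mR=800/629; mL+mR=-620/629 → advance -1; mR−mL=60/17 → turn +1·90°
n=7: pose=(1,7,E); sL=160/113, sR=32/13; mL=-4656/1469, mR=-1536/1469; mL+mR=-6192/1469 → advance -1; mR−mL=240/113 → turn +1·90°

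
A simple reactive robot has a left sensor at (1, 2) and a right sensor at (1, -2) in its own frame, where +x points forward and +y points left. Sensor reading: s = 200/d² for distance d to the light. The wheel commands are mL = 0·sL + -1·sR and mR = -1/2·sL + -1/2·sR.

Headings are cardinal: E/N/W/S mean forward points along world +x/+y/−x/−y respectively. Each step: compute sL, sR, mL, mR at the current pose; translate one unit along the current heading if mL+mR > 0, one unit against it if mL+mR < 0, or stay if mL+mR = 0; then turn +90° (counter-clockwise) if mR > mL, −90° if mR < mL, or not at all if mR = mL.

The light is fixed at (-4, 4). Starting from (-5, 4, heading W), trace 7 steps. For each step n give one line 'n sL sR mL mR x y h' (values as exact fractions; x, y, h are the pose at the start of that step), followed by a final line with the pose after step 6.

0 25 25 -25 -25 -5 4 W
1 40 40 -40 -40 -4 4 W
2 50 50 -50 -50 -3 4 W
3 40 40 -40 -40 -2 4 W
4 25 25 -25 -25 -1 4 W
5 200/13 200/13 -200/13 -200/13 0 4 W
6 10 10 -10 -10 1 4 W
final 2 4 W

n=0: pose=(-5,4,W); sL=25, sR=25; mL=-25, mR=-25; mL+mR=-50 → advance -1; mR−mL=0 → turn +0·90°
n=1: pose=(-4,4,W); sL=40, sR=40; mL=-40, mR=-40; mL+mR=-80 → advance -1; mR−mL=0 → turn +0·90°
n=2: pose=(-3,4,W); sL=50, sR=50; mL=-50, mR=-50; mL+mR=-100 → advance -1; mR−mL=0 → turn +0·90°
n=3: pose=(-2,4,W); sL=40, sR=40; mL=-40, mR=-40; mL+mR=-80 → advance -1; mR−mL=0 → turn +0·90°
n=4: pose=(-1,4,W); sL=25, sR=25; mL=-25, mR=-25; mL+mR=-50 → advance -1; mR−mL=0 → turn +0·90°
n=5: pose=(0,4,W); sL=200/13, sR=200/13; mL=-200/13, mR=-200/13; mL+mR=-400/13 → advance -1; mR−mL=0 → turn +0·90°
n=6: pose=(1,4,W); sL=10, sR=10; mL=-10, mR=-10; mL+mR=-20 → advance -1; mR−mL=0 → turn +0·90°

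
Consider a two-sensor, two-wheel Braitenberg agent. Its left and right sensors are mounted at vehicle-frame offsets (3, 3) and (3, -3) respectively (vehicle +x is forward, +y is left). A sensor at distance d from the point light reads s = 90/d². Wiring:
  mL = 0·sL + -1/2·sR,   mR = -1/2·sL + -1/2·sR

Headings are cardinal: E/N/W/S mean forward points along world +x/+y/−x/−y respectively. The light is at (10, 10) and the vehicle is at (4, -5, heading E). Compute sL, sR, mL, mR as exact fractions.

left sensor world pos  = (7, -2); dL² = 153
right sensor world pos = (7, -8); dR² = 333
sL = 90/153 = 10/17
sR = 90/333 = 10/37
mL = 0·sL + -1/2·sR = -5/37
mR = -1/2·sL + -1/2·sR = -270/629

10/17 10/37 -5/37 -270/629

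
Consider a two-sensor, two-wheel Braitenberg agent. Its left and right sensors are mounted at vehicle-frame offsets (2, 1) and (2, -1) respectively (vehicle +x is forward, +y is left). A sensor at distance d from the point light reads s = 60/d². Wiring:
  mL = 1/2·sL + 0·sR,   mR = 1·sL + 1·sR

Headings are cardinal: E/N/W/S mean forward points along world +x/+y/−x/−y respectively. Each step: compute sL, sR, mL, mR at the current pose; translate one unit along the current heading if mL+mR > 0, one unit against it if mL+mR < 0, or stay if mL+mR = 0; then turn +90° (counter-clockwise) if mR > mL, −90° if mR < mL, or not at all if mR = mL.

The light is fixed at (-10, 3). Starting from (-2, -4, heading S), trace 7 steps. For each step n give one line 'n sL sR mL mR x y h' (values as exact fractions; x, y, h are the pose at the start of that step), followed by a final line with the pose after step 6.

n=0: pose=(-2,-4,S); sL=10/27, sR=6/13; mL=5/27, mR=292/351; mL+mR=119/117 → advance +1; mR−mL=227/351 → turn +1·90°
n=1: pose=(-2,-5,E); sL=60/149, sR=60/181; mL=30/149, mR=19800/26969; mL+mR=25230/26969 → advance +1; mR−mL=14370/26969 → turn +1·90°
n=2: pose=(-1,-5,N); sL=3/5, sR=15/34; mL=3/10, mR=177/170; mL+mR=114/85 → advance +1; mR−mL=63/85 → turn +1·90°
n=3: pose=(-1,-4,W); sL=60/113, sR=12/17; mL=30/113, mR=2376/1921; mL+mR=2886/1921 → advance +1; mR−mL=1866/1921 → turn +1·90°
n=4: pose=(-2,-4,S); sL=10/27, sR=6/13; mL=5/27, mR=292/351; mL+mR=119/117 → advance +1; mR−mL=227/351 → turn +1·90°
n=5: pose=(-2,-5,E); sL=60/149, sR=60/181; mL=30/149, mR=19800/26969; mL+mR=25230/26969 → advance +1; mR−mL=14370/26969 → turn +1·90°
n=6: pose=(-1,-5,N); sL=3/5, sR=15/34; mL=3/10, mR=177/170; mL+mR=114/85 → advance +1; mR−mL=63/85 → turn +1·90°

0 10/27 6/13 5/27 292/351 -2 -4 S
1 60/149 60/181 30/149 19800/26969 -2 -5 E
2 3/5 15/34 3/10 177/170 -1 -5 N
3 60/113 12/17 30/113 2376/1921 -1 -4 W
4 10/27 6/13 5/27 292/351 -2 -4 S
5 60/149 60/181 30/149 19800/26969 -2 -5 E
6 3/5 15/34 3/10 177/170 -1 -5 N
final -1 -4 W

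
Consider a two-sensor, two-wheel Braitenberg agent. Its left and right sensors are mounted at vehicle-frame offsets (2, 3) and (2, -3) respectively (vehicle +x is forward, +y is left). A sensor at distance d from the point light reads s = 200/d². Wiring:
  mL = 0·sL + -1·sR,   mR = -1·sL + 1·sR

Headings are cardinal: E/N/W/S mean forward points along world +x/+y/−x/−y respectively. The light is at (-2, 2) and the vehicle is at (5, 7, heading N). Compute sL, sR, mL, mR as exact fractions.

40/13 200/149 -200/149 -3360/1937

left sensor world pos  = (2, 9); dL² = 65
right sensor world pos = (8, 9); dR² = 149
sL = 200/65 = 40/13
sR = 200/149 = 200/149
mL = 0·sL + -1·sR = -200/149
mR = -1·sL + 1·sR = -3360/1937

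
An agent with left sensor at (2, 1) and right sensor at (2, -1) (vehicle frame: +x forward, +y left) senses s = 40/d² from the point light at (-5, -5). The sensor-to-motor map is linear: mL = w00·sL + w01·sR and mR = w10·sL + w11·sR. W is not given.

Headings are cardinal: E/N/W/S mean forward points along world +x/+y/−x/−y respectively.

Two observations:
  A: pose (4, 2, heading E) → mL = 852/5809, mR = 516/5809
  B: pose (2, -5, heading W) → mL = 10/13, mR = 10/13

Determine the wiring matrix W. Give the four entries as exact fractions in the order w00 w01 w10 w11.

-1/2 1 1 -1/2

obs A: pose=(4,2,E) → sL=8/37, sR=40/157, mL=852/5809, mR=516/5809
obs B: pose=(2,-5,W) → sL=20/13, sR=20/13, mL=10/13, mR=10/13
sensor matrix S = [[8/37, 40/157], [20/13, 20/13]]; det S = -4480/75517
solve [mL_A; mL_B] = S·[w00; w01] and [mR_A; mR_B] = S·[w10; w11]:
  w00 = -1/2, w01 = 1, w10 = 1, w11 = -1/2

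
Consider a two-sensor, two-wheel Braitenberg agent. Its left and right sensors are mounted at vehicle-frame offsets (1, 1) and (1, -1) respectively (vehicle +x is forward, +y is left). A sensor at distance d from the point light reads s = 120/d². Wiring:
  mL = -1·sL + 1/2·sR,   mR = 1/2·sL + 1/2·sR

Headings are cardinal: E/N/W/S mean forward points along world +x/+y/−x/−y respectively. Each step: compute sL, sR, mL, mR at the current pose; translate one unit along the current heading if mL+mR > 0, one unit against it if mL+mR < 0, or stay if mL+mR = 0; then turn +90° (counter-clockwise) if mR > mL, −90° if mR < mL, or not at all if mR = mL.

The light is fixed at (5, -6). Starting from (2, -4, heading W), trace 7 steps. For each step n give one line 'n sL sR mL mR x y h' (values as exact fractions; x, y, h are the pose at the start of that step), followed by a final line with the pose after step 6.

0 120/17 24/5 -396/85 504/85 2 -4 W
1 12 60/13 -126/13 108/13 1 -4 S
2 24/5 120/13 -12/65 456/65 1 -3 E
3 15/4 6 -3/4 39/8 2 -3 N
4 24/5 120/41 -684/205 792/205 2 -2 W
5 20/3 60/17 -250/51 260/51 1 -2 S
6 24/5 120/13 -12/65 456/65 1 -3 E
final 2 -3 N

n=0: pose=(2,-4,W); sL=120/17, sR=24/5; mL=-396/85, mR=504/85; mL+mR=108/85 → advance +1; mR−mL=180/17 → turn +1·90°
n=1: pose=(1,-4,S); sL=12, sR=60/13; mL=-126/13, mR=108/13; mL+mR=-18/13 → advance -1; mR−mL=18 → turn +1·90°
n=2: pose=(1,-3,E); sL=24/5, sR=120/13; mL=-12/65, mR=456/65; mL+mR=444/65 → advance +1; mR−mL=36/5 → turn +1·90°
n=3: pose=(2,-3,N); sL=15/4, sR=6; mL=-3/4, mR=39/8; mL+mR=33/8 → advance +1; mR−mL=45/8 → turn +1·90°
n=4: pose=(2,-2,W); sL=24/5, sR=120/41; mL=-684/205, mR=792/205; mL+mR=108/205 → advance +1; mR−mL=36/5 → turn +1·90°
n=5: pose=(1,-2,S); sL=20/3, sR=60/17; mL=-250/51, mR=260/51; mL+mR=10/51 → advance +1; mR−mL=10 → turn +1·90°
n=6: pose=(1,-3,E); sL=24/5, sR=120/13; mL=-12/65, mR=456/65; mL+mR=444/65 → advance +1; mR−mL=36/5 → turn +1·90°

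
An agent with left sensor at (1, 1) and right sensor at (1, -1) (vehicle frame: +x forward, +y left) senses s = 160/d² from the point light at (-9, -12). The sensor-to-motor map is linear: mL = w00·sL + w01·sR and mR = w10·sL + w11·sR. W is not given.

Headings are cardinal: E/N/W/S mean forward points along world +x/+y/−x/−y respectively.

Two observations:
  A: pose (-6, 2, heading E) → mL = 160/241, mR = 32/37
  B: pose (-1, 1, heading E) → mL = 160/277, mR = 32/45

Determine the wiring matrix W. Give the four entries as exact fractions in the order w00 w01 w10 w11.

obs A: pose=(-6,2,E) → sL=160/241, sR=32/37, mL=160/241, mR=32/37
obs B: pose=(-1,1,E) → sL=160/277, sR=32/45, mL=160/277, mR=32/45
sensor matrix S = [[160/241, 32/37], [160/277, 32/45]]; det S = -610304/22230081
solve [mL_A; mL_B] = S·[w00; w01] and [mR_A; mR_B] = S·[w10; w11]:
  w00 = 1, w01 = 0, w10 = 0, w11 = 1

1 0 0 1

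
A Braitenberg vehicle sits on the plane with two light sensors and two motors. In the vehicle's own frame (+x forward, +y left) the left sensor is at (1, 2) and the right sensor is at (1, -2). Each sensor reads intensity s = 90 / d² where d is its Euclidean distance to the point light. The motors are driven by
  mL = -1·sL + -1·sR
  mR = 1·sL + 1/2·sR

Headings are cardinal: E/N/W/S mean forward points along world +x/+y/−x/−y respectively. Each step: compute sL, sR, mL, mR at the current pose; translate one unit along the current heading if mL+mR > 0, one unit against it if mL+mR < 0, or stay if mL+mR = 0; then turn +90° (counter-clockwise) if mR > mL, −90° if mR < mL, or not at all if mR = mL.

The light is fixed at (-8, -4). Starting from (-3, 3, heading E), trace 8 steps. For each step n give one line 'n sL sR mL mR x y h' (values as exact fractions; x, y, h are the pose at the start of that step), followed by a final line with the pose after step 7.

0 10/13 90/61 -1780/793 1195/793 -3 3 E
1 45/34 9/10 -189/85 603/340 -4 3 N
2 18/5 90/73 -1764/365 1539/365 -4 2 W
3 45/37 45/17 -2430/629 3195/1258 -3 2 S
4 10/13 90/61 -1780/793 1195/793 -3 3 E
5 45/34 9/10 -189/85 603/340 -4 3 N
6 18/5 90/73 -1764/365 1539/365 -4 2 W
7 45/37 45/17 -2430/629 3195/1258 -3 2 S
final -3 3 E

n=0: pose=(-3,3,E); sL=10/13, sR=90/61; mL=-1780/793, mR=1195/793; mL+mR=-45/61 → advance -1; mR−mL=2975/793 → turn +1·90°
n=1: pose=(-4,3,N); sL=45/34, sR=9/10; mL=-189/85, mR=603/340; mL+mR=-9/20 → advance -1; mR−mL=1359/340 → turn +1·90°
n=2: pose=(-4,2,W); sL=18/5, sR=90/73; mL=-1764/365, mR=1539/365; mL+mR=-45/73 → advance -1; mR−mL=3303/365 → turn +1·90°
n=3: pose=(-3,2,S); sL=45/37, sR=45/17; mL=-2430/629, mR=3195/1258; mL+mR=-45/34 → advance -1; mR−mL=8055/1258 → turn +1·90°
n=4: pose=(-3,3,E); sL=10/13, sR=90/61; mL=-1780/793, mR=1195/793; mL+mR=-45/61 → advance -1; mR−mL=2975/793 → turn +1·90°
n=5: pose=(-4,3,N); sL=45/34, sR=9/10; mL=-189/85, mR=603/340; mL+mR=-9/20 → advance -1; mR−mL=1359/340 → turn +1·90°
n=6: pose=(-4,2,W); sL=18/5, sR=90/73; mL=-1764/365, mR=1539/365; mL+mR=-45/73 → advance -1; mR−mL=3303/365 → turn +1·90°
n=7: pose=(-3,2,S); sL=45/37, sR=45/17; mL=-2430/629, mR=3195/1258; mL+mR=-45/34 → advance -1; mR−mL=8055/1258 → turn +1·90°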